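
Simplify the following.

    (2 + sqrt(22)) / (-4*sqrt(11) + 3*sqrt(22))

Multiply numerator and denominator by 4*sqrt(11) + 3*sqrt(22).
Denominator becomes 22; numerator becomes 8*sqrt(11) + 6*sqrt(22) + 44*sqrt(2) + 66.

(4*sqrt(11) + 3*sqrt(22) + 22*sqrt(2) + 33)/11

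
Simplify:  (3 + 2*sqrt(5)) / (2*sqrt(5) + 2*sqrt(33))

(-10 - 3*sqrt(5) + 3*sqrt(33) + 2*sqrt(165))/56

Multiply numerator and denominator by -2*sqrt(33) + 2*sqrt(5).
Denominator becomes -112; numerator becomes -4*sqrt(165) - 6*sqrt(33) + 6*sqrt(5) + 20.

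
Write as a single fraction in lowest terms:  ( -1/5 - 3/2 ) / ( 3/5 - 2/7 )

-119/22

Numerator: -1/5 - 3/2 = -17/10
Denominator: 3/5 - 2/7 = 11/35
Divide: (-17/10) · (35/11) = -119/22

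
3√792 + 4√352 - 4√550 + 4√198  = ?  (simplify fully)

3√792 = 18*√22; 4√352 = 16*√22; 4√550 = 20*√22; 4√198 = 12*√22
Combine: (18 + 16 - 20 + 12)·√22 = 26*√22

26*√22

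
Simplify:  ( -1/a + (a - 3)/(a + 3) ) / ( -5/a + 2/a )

(-a**2 + 4*a + 3)/(3*a + 9)

Numerator: -1/a + (a - 3)/(a + 3) = (a**2 - 4*a - 3)/(a**2 + 3*a)
Denominator: -5/a + 2/a = -3/a
Divide: ((a**2 - 4*a - 3)/(a**2 + 3*a)) · (-a/3) = (-a**2 + 4*a + 3)/(3*a + 9)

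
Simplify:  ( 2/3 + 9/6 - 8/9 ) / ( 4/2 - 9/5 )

115/18

Numerator: 2/3 + 9/6 - 8/9 = 23/18
Denominator: 4/2 - 9/5 = 1/5
Divide: (23/18) · (5) = 115/18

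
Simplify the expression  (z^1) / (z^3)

z^(-2)

Quotient: (z^-2)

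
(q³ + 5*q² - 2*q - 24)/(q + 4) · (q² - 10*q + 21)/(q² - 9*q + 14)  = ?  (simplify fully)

Factor: q³ + 5*q² - 2*q - 24 = (q + 4)·(q + 3)·(q - 2);  q² - 10*q + 21 = (q - 7)·(q - 3);  q² - 9*q + 14 = (q - 2)·(q - 7)
Cancel the common factors (q - 2), (q - 7), (q + 4).

q² - 9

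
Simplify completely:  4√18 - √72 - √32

4√18 = 12*√2; √72 = 6*√2; √32 = 4*√2
Combine: (12 - 6 - 4)·√2 = 2*√2

2*√2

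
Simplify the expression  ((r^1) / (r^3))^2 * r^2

r^(-2)

Inside the bracket: (r^-2)
Raise to the power 2: (r^-4)
Multiply by r^2: add exponents.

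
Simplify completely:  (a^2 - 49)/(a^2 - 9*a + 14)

(a + 7)/(a - 2)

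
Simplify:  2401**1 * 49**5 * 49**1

2401**1 = 7**4; 49**5 = 7**10; 49**1 = 7**2
Combine exponents: 7**16

7**16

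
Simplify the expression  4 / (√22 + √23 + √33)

(-11*√138 + 6*√33 + 16*√23 + 17*√22)/235

Group as (√22 + √33) + √23; multiply by (√22 + √33) - √23, then rationalise the remaining surd.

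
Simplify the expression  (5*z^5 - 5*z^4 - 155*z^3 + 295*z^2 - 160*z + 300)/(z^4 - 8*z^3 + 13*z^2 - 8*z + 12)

(5*z^2 + 5*z - 150)/(z - 6)

Factor: 5*z^5 - 5*z^4 - 155*z^3 + 295*z^2 - 160*z + 300 = 5*(z - 2)*(z + 6)*(z^2 + 1)*(z - 5);  z^4 - 8*z^3 + 13*z^2 - 8*z + 12 = (z - 6)*(z - 2)*(z^2 + 1)
Cancel the common factors (z^2 + 1), (z - 2).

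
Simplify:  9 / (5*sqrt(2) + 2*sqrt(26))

(-5*sqrt(2) + 2*sqrt(26))/6

Multiply numerator and denominator by -2*sqrt(26) + 5*sqrt(2).
Denominator becomes -54; numerator becomes -18*sqrt(26) + 45*sqrt(2).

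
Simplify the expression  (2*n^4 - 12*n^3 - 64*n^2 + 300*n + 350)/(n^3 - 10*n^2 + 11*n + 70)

Factor: 2*n^4 - 12*n^3 - 64*n^2 + 300*n + 350 = 2*(n + 1)*(n - 7)*(n + 5)*(n - 5);  n^3 - 10*n^2 + 11*n + 70 = (n - 7)*(n + 2)*(n - 5)
Cancel the common factors (n - 7), (n - 5).

(2*n^2 + 12*n + 10)/(n + 2)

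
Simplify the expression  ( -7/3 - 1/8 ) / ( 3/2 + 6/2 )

Numerator: -7/3 - 1/8 = -59/24
Denominator: 3/2 + 6/2 = 9/2
Divide: (-59/24) · (2/9) = -59/108

-59/108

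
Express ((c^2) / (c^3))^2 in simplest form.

Inside the bracket: (c^-1)
Raise to the power 2: (c^-2)

c^(-2)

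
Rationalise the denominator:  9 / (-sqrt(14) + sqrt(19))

Multiply numerator and denominator by sqrt(14) + sqrt(19).
Denominator becomes 5; numerator becomes 9*sqrt(14) + 9*sqrt(19).

(9*sqrt(14) + 9*sqrt(19))/5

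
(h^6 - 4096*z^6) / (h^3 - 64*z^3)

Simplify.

Factor h^6 - (4*z)^6 and cancel (h^3 - 64*z^3).

h^3 + 64*z^3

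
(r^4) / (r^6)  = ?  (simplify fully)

r^(-2)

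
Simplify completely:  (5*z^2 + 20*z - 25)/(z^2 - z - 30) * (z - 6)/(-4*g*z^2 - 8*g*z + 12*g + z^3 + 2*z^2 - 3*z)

5/(-4*g*z - 12*g + z^2 + 3*z)

Factor: 5*z^2 + 20*z - 25 = 5*(z - 1)*(z + 5);  z^2 - z - 30 = (z + 5)*(z - 6);  -4*g*z^2 - 8*g*z + 12*g + z^3 + 2*z^2 - 3*z = (z + 3)*(-4*g + z)*(z - 1)
Cancel the common factors (z + 5), (z - 6), (z - 1).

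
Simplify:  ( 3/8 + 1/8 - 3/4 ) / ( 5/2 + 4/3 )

Numerator: 3/8 + 1/8 - 3/4 = -1/4
Denominator: 5/2 + 4/3 = 23/6
Divide: (-1/4) · (6/23) = -3/46

-3/46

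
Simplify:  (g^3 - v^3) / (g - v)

g^2 + g*v + v^2

g^3 - v^3 = (g - v)(g^2 + g*v + v^2).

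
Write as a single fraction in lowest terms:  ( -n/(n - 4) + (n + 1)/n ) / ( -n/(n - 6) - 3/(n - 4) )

Numerator: -n/(n - 4) + (n + 1)/n = (-3*n - 4)/(n^2 - 4*n)
Denominator: -n/(n - 6) - 3/(n - 4) = (-n^2 + n + 18)/(n^2 - 10*n + 24)
Divide: ((-3*n - 4)/(n^2 - 4*n)) · ((n^2 - 10*n + 24)/(-n^2 + n + 18)) = (3*n^2 - 14*n - 24)/(n^3 - n^2 - 18*n)

(3*n^2 - 14*n - 24)/(n^3 - n^2 - 18*n)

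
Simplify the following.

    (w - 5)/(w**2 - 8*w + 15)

1/(w - 3)

Factor: w**2 - 8*w + 15 = (w - 3)*(w - 5)
Cancel the common factor (w - 5).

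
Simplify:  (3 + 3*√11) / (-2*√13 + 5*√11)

Multiply numerator and denominator by 2*√13 + 5*√11.
Denominator becomes 223; numerator becomes 6*√13 + 15*√11 + 6*√143 + 165.

(6*√13 + 15*√11 + 6*√143 + 165)/223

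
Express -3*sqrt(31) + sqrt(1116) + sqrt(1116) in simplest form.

9*sqrt(31)

3*sqrt(31) = 3*sqrt(31); sqrt(1116) = 6*sqrt(31); sqrt(1116) = 6*sqrt(31)
Combine: (-3 + 6 + 6)·sqrt(31) = 9*sqrt(31)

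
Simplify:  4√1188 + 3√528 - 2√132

4√1188 = 24*√33; 3√528 = 12*√33; 2√132 = 4*√33
Combine: (24 + 12 - 4)·√33 = 32*√33

32*√33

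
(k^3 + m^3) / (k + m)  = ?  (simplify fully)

k^3 + m^3 = (k + m)(k^2 - k*m + m^2).

k^2 - k*m + m^2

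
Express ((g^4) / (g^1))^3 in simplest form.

g^9

Inside the bracket: g^3
Raise to the power 3: g^9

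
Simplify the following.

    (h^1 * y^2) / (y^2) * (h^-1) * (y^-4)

Quotient: h^1
Multiply by (h^-1) * (y^-4): add exponents.

y^(-4)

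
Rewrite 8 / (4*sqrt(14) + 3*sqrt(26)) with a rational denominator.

(-16*sqrt(14) + 12*sqrt(26))/5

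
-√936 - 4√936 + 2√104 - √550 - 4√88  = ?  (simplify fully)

-26*√26 - 13*√22

√936 = 6*√26; 4√936 = 24*√26; 2√104 = 4*√26; √550 = 5*√22; 4√88 = 8*√22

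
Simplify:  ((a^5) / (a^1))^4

a^16

Inside the bracket: a^4
Raise to the power 4: a^16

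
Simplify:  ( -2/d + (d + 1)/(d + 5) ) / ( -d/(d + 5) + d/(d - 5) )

Numerator: -2/d + (d + 1)/(d + 5) = (d^2 - d - 10)/(d^2 + 5*d)
Denominator: -d/(d + 5) + d/(d - 5) = 10*d/(d^2 - 25)
Divide: ((d^2 - d - 10)/(d^2 + 5*d)) · ((d^2 - 25)/(10*d)) = (d^3 - 6*d^2 - 5*d + 50)/(10*d^2)

(d^3 - 6*d^2 - 5*d + 50)/(10*d^2)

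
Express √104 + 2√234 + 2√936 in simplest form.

20*√26

√104 = 2*√26; 2√234 = 6*√26; 2√936 = 12*√26
Combine: (2 + 6 + 12)·√26 = 20*√26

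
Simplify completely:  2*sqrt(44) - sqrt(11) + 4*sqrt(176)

2*sqrt(44) = 4*sqrt(11); sqrt(11) = sqrt(11); 4*sqrt(176) = 16*sqrt(11)
Combine: (4 - 1 + 16)·sqrt(11) = 19*sqrt(11)

19*sqrt(11)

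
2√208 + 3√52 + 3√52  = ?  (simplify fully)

20*√13

2√208 = 8*√13; 3√52 = 6*√13; 3√52 = 6*√13
Combine: (8 + 6 + 6)·√13 = 20*√13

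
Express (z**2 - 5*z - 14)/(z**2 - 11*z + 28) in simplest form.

(z + 2)/(z - 4)

Factor: z**2 - 5*z - 14 = (z + 2)*(z - 7);  z**2 - 11*z + 28 = (z - 4)*(z - 7)
Cancel the common factor (z - 7).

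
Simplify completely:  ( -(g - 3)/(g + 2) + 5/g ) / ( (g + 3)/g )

(-g² + 8*g + 10)/(g² + 5*g + 6)

Numerator: -(g - 3)/(g + 2) + 5/g = (-g² + 8*g + 10)/(g² + 2*g)
Denominator: (g + 3)/g = (g + 3)/g
Divide: ((-g² + 8*g + 10)/(g² + 2*g)) · (g/(g + 3)) = (-g² + 8*g + 10)/(g² + 5*g + 6)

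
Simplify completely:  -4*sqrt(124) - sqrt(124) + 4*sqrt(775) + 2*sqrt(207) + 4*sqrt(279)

6*sqrt(23) + 22*sqrt(31)

4*sqrt(124) = 8*sqrt(31); sqrt(124) = 2*sqrt(31); 4*sqrt(775) = 20*sqrt(31); 2*sqrt(207) = 6*sqrt(23); 4*sqrt(279) = 12*sqrt(31)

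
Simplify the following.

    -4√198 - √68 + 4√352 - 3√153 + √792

4√198 = 12*√22; √68 = 2*√17; 4√352 = 16*√22; 3√153 = 9*√17; √792 = 6*√22

-11*√17 + 10*√22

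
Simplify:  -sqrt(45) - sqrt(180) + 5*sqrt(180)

sqrt(45) = 3*sqrt(5); sqrt(180) = 6*sqrt(5); 5*sqrt(180) = 30*sqrt(5)
Combine: (-3 - 6 + 30)·sqrt(5) = 21*sqrt(5)

21*sqrt(5)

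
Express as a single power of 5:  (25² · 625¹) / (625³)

5^(-4)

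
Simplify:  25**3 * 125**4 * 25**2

5**22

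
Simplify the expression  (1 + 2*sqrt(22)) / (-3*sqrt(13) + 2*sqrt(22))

(-6*sqrt(286) - 88 - 3*sqrt(13) - 2*sqrt(22))/29

Multiply numerator and denominator by 2*sqrt(22) + 3*sqrt(13).
Denominator becomes -29; numerator becomes 2*sqrt(22) + 3*sqrt(13) + 88 + 6*sqrt(286).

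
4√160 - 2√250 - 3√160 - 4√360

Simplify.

4√160 = 16*√10; 2√250 = 10*√10; 3√160 = 12*√10; 4√360 = 24*√10
Combine: (16 - 10 - 12 - 24)·√10 = -30*√10

-30*√10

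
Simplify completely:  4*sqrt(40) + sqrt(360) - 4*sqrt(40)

4*sqrt(40) = 8*sqrt(10); sqrt(360) = 6*sqrt(10); 4*sqrt(40) = 8*sqrt(10)
Combine: (8 + 6 - 8)·sqrt(10) = 6*sqrt(10)

6*sqrt(10)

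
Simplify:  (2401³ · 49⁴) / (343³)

7^11

2401³ = 7^12; 49⁴ = 7^8; 343³ = 7^9
Combine exponents: 7^11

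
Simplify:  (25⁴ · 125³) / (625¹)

25⁴ = 5^8; 125³ = 5^9; 625¹ = 5^4
Combine exponents: 5^13

5^13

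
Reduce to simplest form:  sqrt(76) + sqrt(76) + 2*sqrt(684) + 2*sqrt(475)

sqrt(76) = 2*sqrt(19); sqrt(76) = 2*sqrt(19); 2*sqrt(684) = 12*sqrt(19); 2*sqrt(475) = 10*sqrt(19)
Combine: (2 + 2 + 12 + 10)·sqrt(19) = 26*sqrt(19)

26*sqrt(19)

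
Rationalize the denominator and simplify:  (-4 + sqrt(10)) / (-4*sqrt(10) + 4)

(-2 + sqrt(10))/12

Multiply numerator and denominator by 4 + 4*sqrt(10).
Denominator becomes -144; numerator becomes -12*sqrt(10) + 24.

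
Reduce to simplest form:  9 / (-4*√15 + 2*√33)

(-2*√15 - √33)/6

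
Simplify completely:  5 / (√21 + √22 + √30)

Group as (√21 + √30) + √22; multiply by (√21 + √30) - √22, then rationalise the remaining surd.

(-60*√385 + 65*√30 + 145*√22 + 155*√21)/1679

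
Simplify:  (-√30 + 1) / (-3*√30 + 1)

Multiply numerator and denominator by 1 + 3*√30.
Denominator becomes -269; numerator becomes -89 + 2*√30.

(-2*√30 + 89)/269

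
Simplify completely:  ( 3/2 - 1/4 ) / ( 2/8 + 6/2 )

Numerator: 3/2 - 1/4 = 5/4
Denominator: 2/8 + 6/2 = 13/4
Divide: (5/4) · (4/13) = 5/13

5/13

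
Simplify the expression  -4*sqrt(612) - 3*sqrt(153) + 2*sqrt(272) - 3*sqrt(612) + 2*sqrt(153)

-37*sqrt(17)

4*sqrt(612) = 24*sqrt(17); 3*sqrt(153) = 9*sqrt(17); 2*sqrt(272) = 8*sqrt(17); 3*sqrt(612) = 18*sqrt(17); 2*sqrt(153) = 6*sqrt(17)
Combine: (-24 - 9 + 8 - 18 + 6)·sqrt(17) = -37*sqrt(17)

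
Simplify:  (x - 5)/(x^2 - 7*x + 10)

Factor: x^2 - 7*x + 10 = (x - 2)*(x - 5)
Cancel the common factor (x - 5).

1/(x - 2)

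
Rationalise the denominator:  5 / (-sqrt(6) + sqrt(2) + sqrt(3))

(5*sqrt(6) + 25*sqrt(3) + 35*sqrt(2) + 60)/23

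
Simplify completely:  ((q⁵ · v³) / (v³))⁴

Inside the bracket: q⁵
Raise to the power 4: q^20

q^20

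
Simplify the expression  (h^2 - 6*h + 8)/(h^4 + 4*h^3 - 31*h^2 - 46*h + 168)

Factor: h^2 - 6*h + 8 = (h - 2)*(h - 4);  h^4 + 4*h^3 - 31*h^2 - 46*h + 168 = (h - 2)*(h + 7)*(h + 3)*(h - 4)
Cancel the common factors (h - 2), (h - 4).

1/(h^2 + 10*h + 21)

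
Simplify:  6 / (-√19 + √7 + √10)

(√19 + 8*√10 + 11*√7 + √1330)/23

Group as (√7 + √10) - √19; multiply by (√7 + √10) + √19, then rationalise the remaining surd.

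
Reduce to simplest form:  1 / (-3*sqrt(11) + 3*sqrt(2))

Multiply numerator and denominator by 3*sqrt(2) + 3*sqrt(11).
Denominator becomes -81; numerator becomes 3*sqrt(2) + 3*sqrt(11).

(-sqrt(11) - sqrt(2))/27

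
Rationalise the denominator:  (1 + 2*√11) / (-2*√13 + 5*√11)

(2*√13 + 5*√11 + 4*√143 + 110)/223

Multiply numerator and denominator by 2*√13 + 5*√11.
Denominator becomes 223; numerator becomes 2*√13 + 5*√11 + 4*√143 + 110.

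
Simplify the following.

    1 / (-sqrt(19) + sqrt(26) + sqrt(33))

(-20*sqrt(19) + 6*sqrt(33) + 13*sqrt(26) + sqrt(16302))/916

Group as (sqrt(26) + sqrt(33)) - sqrt(19); multiply by (sqrt(26) + sqrt(33)) + sqrt(19), then rationalise the remaining surd.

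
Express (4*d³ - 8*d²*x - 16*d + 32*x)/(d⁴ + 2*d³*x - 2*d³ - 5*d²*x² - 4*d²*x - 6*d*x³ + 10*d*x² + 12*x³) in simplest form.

Factor: 4*d³ - 8*d²*x - 16*d + 32*x = 4·(d - 2)·(d + 2)·(d - 2*x);  d⁴ + 2*d³*x - 2*d³ - 5*d²*x² - 4*d²*x - 6*d*x³ + 10*d*x² + 12*x³ = (d - 2*x)·(d + 3*x)·(d - 2)·(d + x)
Cancel the common factors (d - 2*x), (d - 2).

(4*d + 8)/(d² + 4*d*x + 3*x²)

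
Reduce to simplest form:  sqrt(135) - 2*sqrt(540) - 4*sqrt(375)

sqrt(135) = 3*sqrt(15); 2*sqrt(540) = 12*sqrt(15); 4*sqrt(375) = 20*sqrt(15)
Combine: (3 - 12 - 20)·sqrt(15) = -29*sqrt(15)

-29*sqrt(15)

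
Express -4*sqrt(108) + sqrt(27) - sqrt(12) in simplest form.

4*sqrt(108) = 24*sqrt(3); sqrt(27) = 3*sqrt(3); sqrt(12) = 2*sqrt(3)
Combine: (-24 + 3 - 2)·sqrt(3) = -23*sqrt(3)

-23*sqrt(3)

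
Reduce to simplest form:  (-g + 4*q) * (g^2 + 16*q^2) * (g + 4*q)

-g^4 + 256*q^4

Pair the conjugate factors: ((4*q)+g)((4*q)-g) = -g^2 + 16*q^2, then repeat with the next factor.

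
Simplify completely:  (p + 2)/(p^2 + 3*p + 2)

1/(p + 1)

Factor: p^2 + 3*p + 2 = (p + 1)*(p + 2)
Cancel the common factor (p + 2).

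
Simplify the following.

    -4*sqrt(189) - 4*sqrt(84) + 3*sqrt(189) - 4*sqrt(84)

-19*sqrt(21)

4*sqrt(189) = 12*sqrt(21); 4*sqrt(84) = 8*sqrt(21); 3*sqrt(189) = 9*sqrt(21); 4*sqrt(84) = 8*sqrt(21)
Combine: (-12 - 8 + 9 - 8)·sqrt(21) = -19*sqrt(21)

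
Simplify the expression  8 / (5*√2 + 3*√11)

Multiply numerator and denominator by -5*√2 + 3*√11.
Denominator becomes 49; numerator becomes -40*√2 + 24*√11.

(-40*√2 + 24*√11)/49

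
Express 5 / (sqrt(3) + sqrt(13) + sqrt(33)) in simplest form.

Group as (sqrt(13) + sqrt(33)) + sqrt(3); multiply by (sqrt(13) + sqrt(33)) - sqrt(3), then rationalise the remaining surd.

(-115*sqrt(13) - 215*sqrt(3) + 30*sqrt(143) + 85*sqrt(33))/133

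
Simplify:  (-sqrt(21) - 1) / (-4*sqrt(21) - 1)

(3*sqrt(21) + 83)/335

Multiply numerator and denominator by -1 + 4*sqrt(21).
Denominator becomes -335; numerator becomes -83 - 3*sqrt(21).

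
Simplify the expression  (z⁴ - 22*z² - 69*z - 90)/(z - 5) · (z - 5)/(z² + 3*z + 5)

z² - 3*z - 18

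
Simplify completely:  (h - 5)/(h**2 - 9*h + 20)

1/(h - 4)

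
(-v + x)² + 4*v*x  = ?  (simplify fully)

Expanding gives v² + 2*v*x + x², a perfect square.

(v + x)²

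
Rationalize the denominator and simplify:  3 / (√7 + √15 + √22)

(-√2310 + 7*√15 + 15*√7)/70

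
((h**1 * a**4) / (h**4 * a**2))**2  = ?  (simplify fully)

a**4/h**6

Inside the bracket: (h**-3) * a**2
Raise to the power 2: (h**-6) * a**4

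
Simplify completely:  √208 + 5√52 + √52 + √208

20*√13

√208 = 4*√13; 5√52 = 10*√13; √52 = 2*√13; √208 = 4*√13
Combine: (4 + 10 + 2 + 4)·√13 = 20*√13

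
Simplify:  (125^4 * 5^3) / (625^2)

5^7

125^4 = 5^12; 5^3 = 5^3; 625^2 = 5^8
Combine exponents: 5^7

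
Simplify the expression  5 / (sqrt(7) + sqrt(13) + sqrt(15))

Group as (sqrt(7) + sqrt(13)) + sqrt(15); multiply by (sqrt(7) + sqrt(13)) - sqrt(15), then rationalise the remaining surd.

(-10*sqrt(1365) + 25*sqrt(15) + 45*sqrt(13) + 105*sqrt(7))/339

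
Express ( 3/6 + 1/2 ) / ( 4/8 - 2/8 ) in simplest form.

4

Numerator: 3/6 + 1/2 = 1
Denominator: 4/8 - 2/8 = 1/4
Divide: (1) · (4) = 4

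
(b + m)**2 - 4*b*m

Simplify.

After expansion: b**2 - 2*b*m + m**2 — a perfect-square trinomial.

(b - m)**2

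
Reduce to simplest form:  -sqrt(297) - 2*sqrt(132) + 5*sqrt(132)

3*sqrt(33)

sqrt(297) = 3*sqrt(33); 2*sqrt(132) = 4*sqrt(33); 5*sqrt(132) = 10*sqrt(33)
Combine: (-3 - 4 + 10)·sqrt(33) = 3*sqrt(33)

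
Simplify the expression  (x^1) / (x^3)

x^(-2)

Quotient: (x^-2)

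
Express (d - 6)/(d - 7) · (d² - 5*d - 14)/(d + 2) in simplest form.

d - 6

Factor: d² - 5*d - 14 = (d - 7)·(d + 2)
Cancel the common factors (d + 2), (d - 7).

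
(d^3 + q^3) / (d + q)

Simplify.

d^2 - d*q + q^2

Factor as (a+b)(a^2-ab+b^2) with a=q, b=d.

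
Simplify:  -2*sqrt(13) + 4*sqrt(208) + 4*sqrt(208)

30*sqrt(13)

2*sqrt(13) = 2*sqrt(13); 4*sqrt(208) = 16*sqrt(13); 4*sqrt(208) = 16*sqrt(13)
Combine: (-2 + 16 + 16)·sqrt(13) = 30*sqrt(13)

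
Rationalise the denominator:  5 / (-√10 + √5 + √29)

(-60*√10 - 35*√29 + 85*√5 + 25*√58)/2

Group as (√5 + √29) - √10; multiply by (√5 + √29) + √10, then rationalise the remaining surd.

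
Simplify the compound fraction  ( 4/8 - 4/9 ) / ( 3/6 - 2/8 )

Numerator: 4/8 - 4/9 = 1/18
Denominator: 3/6 - 2/8 = 1/4
Divide: (1/18) · (4) = 2/9

2/9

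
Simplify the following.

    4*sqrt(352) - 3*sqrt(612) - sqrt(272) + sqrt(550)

-22*sqrt(17) + 21*sqrt(22)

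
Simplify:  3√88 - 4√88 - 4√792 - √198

-29*√22

3√88 = 6*√22; 4√88 = 8*√22; 4√792 = 24*√22; √198 = 3*√22
Combine: (6 - 8 - 24 - 3)·√22 = -29*√22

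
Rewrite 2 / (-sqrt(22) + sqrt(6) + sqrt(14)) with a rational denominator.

Group as (sqrt(6) + sqrt(14)) - sqrt(22); multiply by (sqrt(6) + sqrt(14)) + sqrt(22), then rationalise the remaining surd.

(sqrt(22) + 7*sqrt(14) + 15*sqrt(6) + 2*sqrt(462))/83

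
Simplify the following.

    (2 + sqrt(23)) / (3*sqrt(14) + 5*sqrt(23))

(-3*sqrt(322) - 6*sqrt(14) + 10*sqrt(23) + 115)/449

Multiply numerator and denominator by -3*sqrt(14) + 5*sqrt(23).
Denominator becomes 449; numerator becomes -3*sqrt(322) - 6*sqrt(14) + 10*sqrt(23) + 115.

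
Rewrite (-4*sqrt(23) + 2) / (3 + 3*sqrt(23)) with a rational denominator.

(-47 + 3*sqrt(23))/33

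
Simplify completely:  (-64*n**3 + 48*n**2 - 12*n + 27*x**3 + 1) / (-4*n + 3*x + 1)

16*n**2 + 12*n*x - 8*n + 9*x**2 - 3*x + 1

Apply the difference-of-cubes factorisation and cancel (-4*n + 3*x + 1).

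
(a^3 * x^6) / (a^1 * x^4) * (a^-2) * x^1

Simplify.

Quotient: a^2 * x^2
Multiply by (a^-2) * x^1: add exponents.

x^3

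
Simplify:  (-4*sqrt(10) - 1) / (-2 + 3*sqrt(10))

Multiply numerator and denominator by -3*sqrt(10) - 2.
Denominator becomes -86; numerator becomes 11*sqrt(10) + 122.

(-122 - 11*sqrt(10))/86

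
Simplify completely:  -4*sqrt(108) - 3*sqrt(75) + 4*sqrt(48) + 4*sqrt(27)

-11*sqrt(3)

4*sqrt(108) = 24*sqrt(3); 3*sqrt(75) = 15*sqrt(3); 4*sqrt(48) = 16*sqrt(3); 4*sqrt(27) = 12*sqrt(3)
Combine: (-24 - 15 + 16 + 12)·sqrt(3) = -11*sqrt(3)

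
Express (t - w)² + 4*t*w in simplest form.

After expansion: t² + 2*t*w + w² — a perfect-square trinomial.

(t + w)²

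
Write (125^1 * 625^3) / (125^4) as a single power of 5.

5^3

125^1 = 5^3; 625^3 = 5^12; 125^4 = 5^12
Combine exponents: 5^3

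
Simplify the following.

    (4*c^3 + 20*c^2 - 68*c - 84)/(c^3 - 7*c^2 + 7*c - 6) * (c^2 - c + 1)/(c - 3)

Factor: 4*c^3 + 20*c^2 - 68*c - 84 = 4*(c - 3)*(c + 7)*(c + 1);  c^3 - 7*c^2 + 7*c - 6 = (c^2 - c + 1)*(c - 6)
Cancel the common factors (c^2 - c + 1), (c - 3).

(4*c^2 + 32*c + 28)/(c - 6)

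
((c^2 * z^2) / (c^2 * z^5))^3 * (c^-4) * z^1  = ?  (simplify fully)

Inside the bracket: (z^-3)
Raise to the power 3: (z^-9)
Multiply by (c^-4) * z^1: add exponents.

1/(c^4*z^8)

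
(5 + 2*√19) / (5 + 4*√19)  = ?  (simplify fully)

(10*√19 + 127)/279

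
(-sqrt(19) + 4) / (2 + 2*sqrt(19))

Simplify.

Multiply numerator and denominator by -2*sqrt(19) + 2.
Denominator becomes -72; numerator becomes -10*sqrt(19) + 46.

(-23 + 5*sqrt(19))/36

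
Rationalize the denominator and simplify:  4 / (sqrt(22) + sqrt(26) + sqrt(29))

(-16*sqrt(4147) + 76*sqrt(29) + 100*sqrt(26) + 132*sqrt(22))/1927

Group as (sqrt(22) + sqrt(26)) + sqrt(29); multiply by (sqrt(22) + sqrt(26)) - sqrt(29), then rationalise the remaining surd.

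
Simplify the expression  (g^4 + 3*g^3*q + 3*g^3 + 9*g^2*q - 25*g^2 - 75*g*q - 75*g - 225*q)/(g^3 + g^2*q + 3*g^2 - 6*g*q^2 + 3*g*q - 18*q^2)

Factor: g^4 + 3*g^3*q + 3*g^3 + 9*g^2*q - 25*g^2 - 75*g*q - 75*g - 225*q = (g + 3)*(g - 5)*(g + 5)*(g + 3*q);  g^3 + g^2*q + 3*g^2 - 6*g*q^2 + 3*g*q - 18*q^2 = (g + 3)*(g - 2*q)*(g + 3*q)
Cancel the common factors (g + 3*q), (g + 3).

(-g^2 + 25)/(-g + 2*q)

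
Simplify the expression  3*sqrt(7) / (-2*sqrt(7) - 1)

(-14 + sqrt(7))/9

Multiply numerator and denominator by -1 + 2*sqrt(7).
Denominator becomes -27; numerator becomes -3*sqrt(7) + 42.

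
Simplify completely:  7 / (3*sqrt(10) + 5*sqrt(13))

(-21*sqrt(10) + 35*sqrt(13))/235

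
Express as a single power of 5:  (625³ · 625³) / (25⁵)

5^14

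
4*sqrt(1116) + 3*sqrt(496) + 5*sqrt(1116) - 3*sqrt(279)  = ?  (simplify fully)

57*sqrt(31)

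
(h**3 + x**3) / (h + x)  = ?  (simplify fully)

h**2 - h*x + x**2

Apply the sum-of-cubes factorisation and cancel (h + x).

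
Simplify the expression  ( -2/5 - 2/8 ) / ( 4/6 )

Numerator: -2/5 - 2/8 = -13/20
Denominator: 4/6 = 2/3
Divide: (-13/20) · (3/2) = -39/40

-39/40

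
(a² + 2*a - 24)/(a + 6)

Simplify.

a - 4

Factor: a² + 2*a - 24 = (a - 4)·(a + 6)
Cancel the common factor (a + 6).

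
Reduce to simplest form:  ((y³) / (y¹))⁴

Inside the bracket: y²
Raise to the power 4: y⁸

y⁸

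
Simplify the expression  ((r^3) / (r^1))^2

r^4

Inside the bracket: r^2
Raise to the power 2: r^4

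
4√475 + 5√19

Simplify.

25*√19

4√475 = 20*√19; 5√19 = 5*√19
Combine: (20 + 5)·√19 = 25*√19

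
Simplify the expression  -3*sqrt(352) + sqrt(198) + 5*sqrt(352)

3*sqrt(352) = 12*sqrt(22); sqrt(198) = 3*sqrt(22); 5*sqrt(352) = 20*sqrt(22)
Combine: (-12 + 3 + 20)·sqrt(22) = 11*sqrt(22)

11*sqrt(22)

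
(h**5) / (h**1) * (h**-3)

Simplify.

Quotient: h**4
Multiply by (h**-3): add exponents.

h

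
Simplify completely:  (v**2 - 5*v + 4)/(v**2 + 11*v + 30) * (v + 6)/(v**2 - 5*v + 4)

Factor: v**2 - 5*v + 4 = (v - 4)*(v - 1);  v**2 + 11*v + 30 = (v + 5)*(v + 6);  v**2 - 5*v + 4 = (v - 1)*(v - 4)
Cancel the common factors (v - 4), (v + 6), (v - 1).

1/(v + 5)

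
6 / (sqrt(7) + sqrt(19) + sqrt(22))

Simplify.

Group as (sqrt(7) + sqrt(22)) + sqrt(19); multiply by (sqrt(7) + sqrt(22)) - sqrt(19), then rationalise the remaining surd.

(-sqrt(2926) + 2*sqrt(22) + 5*sqrt(19) + 17*sqrt(7))/43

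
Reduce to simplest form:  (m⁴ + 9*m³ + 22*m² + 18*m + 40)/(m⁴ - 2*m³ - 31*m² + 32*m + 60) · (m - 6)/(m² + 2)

Factor: m⁴ + 9*m³ + 22*m² + 18*m + 40 = (m + 5)·(m² + 2)·(m + 4);  m⁴ - 2*m³ - 31*m² + 32*m + 60 = (m + 1)·(m - 2)·(m + 5)·(m - 6)
Cancel the common factors (m² + 2), (m + 5), (m - 6).

(m + 4)/(m² - m - 2)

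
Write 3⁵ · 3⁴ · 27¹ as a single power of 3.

3^12

3⁵ = 3^5; 3⁴ = 3^4; 27¹ = 3^3
Combine exponents: 3^12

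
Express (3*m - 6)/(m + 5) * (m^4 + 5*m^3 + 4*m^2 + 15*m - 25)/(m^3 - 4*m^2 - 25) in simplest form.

(3*m^2 - 9*m + 6)/(m - 5)

Factor: 3*m - 6 = 3*(m - 2);  m^4 + 5*m^3 + 4*m^2 + 15*m - 25 = (m + 5)*(m^2 + m + 5)*(m - 1);  m^3 - 4*m^2 - 25 = (m^2 + m + 5)*(m - 5)
Cancel the common factors (m^2 + m + 5), (m + 5).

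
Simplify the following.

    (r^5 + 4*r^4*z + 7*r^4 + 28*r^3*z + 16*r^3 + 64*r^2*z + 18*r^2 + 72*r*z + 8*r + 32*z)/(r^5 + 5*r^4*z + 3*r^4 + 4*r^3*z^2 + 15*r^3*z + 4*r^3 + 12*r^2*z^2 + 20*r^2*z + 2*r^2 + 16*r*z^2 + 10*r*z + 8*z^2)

(r + 4)/(r + z)

Factor: r^5 + 4*r^4*z + 7*r^4 + 28*r^3*z + 16*r^3 + 64*r^2*z + 18*r^2 + 72*r*z + 8*r + 32*z = (r + 4*z)*(r + 1)*(r^2 + 2*r + 2)*(r + 4);  r^5 + 5*r^4*z + 3*r^4 + 4*r^3*z^2 + 15*r^3*z + 4*r^3 + 12*r^2*z^2 + 20*r^2*z + 2*r^2 + 16*r*z^2 + 10*r*z + 8*z^2 = (r + z)*(r + 4*z)*(r^2 + 2*r + 2)*(r + 1)
Cancel the common factors (r^2 + 2*r + 2), (r + 1), (r + 4*z).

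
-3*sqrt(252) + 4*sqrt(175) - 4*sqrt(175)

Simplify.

-18*sqrt(7)

3*sqrt(252) = 18*sqrt(7); 4*sqrt(175) = 20*sqrt(7); 4*sqrt(175) = 20*sqrt(7)
Combine: (-18 + 20 - 20)·sqrt(7) = -18*sqrt(7)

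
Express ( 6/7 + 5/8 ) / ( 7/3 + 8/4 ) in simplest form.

249/728

Numerator: 6/7 + 5/8 = 83/56
Denominator: 7/3 + 8/4 = 13/3
Divide: (83/56) · (3/13) = 249/728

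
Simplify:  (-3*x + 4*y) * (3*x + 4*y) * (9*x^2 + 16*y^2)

-81*x^4 + 256*y^4

Telescope via difference of squares: ((4*y)+(3*x))((4*y)-(3*x)) = -9*x^2 + 16*y^2, then repeat with the next factor.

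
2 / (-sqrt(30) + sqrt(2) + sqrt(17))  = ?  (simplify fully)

(22*sqrt(30) + 30*sqrt(17) + 90*sqrt(2) + 8*sqrt(255))/15

Group as (sqrt(2) + sqrt(17)) - sqrt(30); multiply by (sqrt(2) + sqrt(17)) + sqrt(30), then rationalise the remaining surd.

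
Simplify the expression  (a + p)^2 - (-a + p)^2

Only the odd-power cross terms survive.

4*a*p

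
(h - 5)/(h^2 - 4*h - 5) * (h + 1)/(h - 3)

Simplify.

1/(h - 3)

Factor: h^2 - 4*h - 5 = (h - 5)*(h + 1)
Cancel the common factors (h + 1), (h - 5).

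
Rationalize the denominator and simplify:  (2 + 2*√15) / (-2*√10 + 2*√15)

(√10 + √15 + 5*√6 + 15)/5

Multiply numerator and denominator by 2*√10 + 2*√15.
Denominator becomes 20; numerator becomes 4*√10 + 4*√15 + 20*√6 + 60.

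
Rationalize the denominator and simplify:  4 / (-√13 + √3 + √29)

Group as (√3 + √29) - √13; multiply by (√3 + √29) + √13, then rationalise the remaining surd.

(-156*√3 - 8*√1131 + 76*√13 + 52*√29)/13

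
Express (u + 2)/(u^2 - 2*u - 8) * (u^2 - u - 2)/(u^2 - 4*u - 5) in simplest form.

(u - 2)/(u^2 - 9*u + 20)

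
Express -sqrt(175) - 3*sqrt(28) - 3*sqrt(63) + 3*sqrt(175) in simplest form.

sqrt(175) = 5*sqrt(7); 3*sqrt(28) = 6*sqrt(7); 3*sqrt(63) = 9*sqrt(7); 3*sqrt(175) = 15*sqrt(7)
Combine: (-5 - 6 - 9 + 15)·sqrt(7) = -5*sqrt(7)

-5*sqrt(7)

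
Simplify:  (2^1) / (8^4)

2^(-11)

2^1 = 2^1; 8^4 = 2^12
Combine exponents: 2^(-11)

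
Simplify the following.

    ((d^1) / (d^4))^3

d^(-9)

Inside the bracket: (d^-3)
Raise to the power 3: (d^-9)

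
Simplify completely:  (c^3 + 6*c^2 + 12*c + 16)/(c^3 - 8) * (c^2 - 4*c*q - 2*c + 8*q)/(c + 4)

c - 4*q

Factor: c^3 + 6*c^2 + 12*c + 16 = (c + 4)*(c^2 + 2*c + 4);  c^3 - 8 = (c - 2)*(c^2 + 2*c + 4);  c^2 - 4*c*q - 2*c + 8*q = (c - 2)*(c - 4*q)
Cancel the common factors (c^2 + 2*c + 4), (c + 4), (c - 2).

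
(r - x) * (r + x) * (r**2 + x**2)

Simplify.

Pair the conjugate factors: (r+x)(r-x) = r**2 - x**2, then repeat with the next factor.

r**4 - x**4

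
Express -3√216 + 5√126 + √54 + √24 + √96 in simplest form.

-9*√6 + 15*√14

3√216 = 18*√6; 5√126 = 15*√14; √54 = 3*√6; √24 = 2*√6; √96 = 4*√6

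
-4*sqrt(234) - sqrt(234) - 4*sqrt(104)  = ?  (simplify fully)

4*sqrt(234) = 12*sqrt(26); sqrt(234) = 3*sqrt(26); 4*sqrt(104) = 8*sqrt(26)
Combine: (-12 - 3 - 8)·sqrt(26) = -23*sqrt(26)

-23*sqrt(26)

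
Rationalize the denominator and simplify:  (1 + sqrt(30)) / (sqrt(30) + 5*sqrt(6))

(-30 - sqrt(30) + 5*sqrt(6) + 30*sqrt(5))/120

Multiply numerator and denominator by -5*sqrt(6) + sqrt(30).
Denominator becomes -120; numerator becomes -30*sqrt(5) - 5*sqrt(6) + sqrt(30) + 30.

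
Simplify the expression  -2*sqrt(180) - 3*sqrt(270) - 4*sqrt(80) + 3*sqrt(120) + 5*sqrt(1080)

-28*sqrt(5) + 27*sqrt(30)

2*sqrt(180) = 12*sqrt(5); 3*sqrt(270) = 9*sqrt(30); 4*sqrt(80) = 16*sqrt(5); 3*sqrt(120) = 6*sqrt(30); 5*sqrt(1080) = 30*sqrt(30)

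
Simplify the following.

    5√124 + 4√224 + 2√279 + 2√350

16*√31 + 26*√14

5√124 = 10*√31; 4√224 = 16*√14; 2√279 = 6*√31; 2√350 = 10*√14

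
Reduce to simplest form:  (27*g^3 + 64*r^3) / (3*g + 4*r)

9*g^2 - 12*g*r + 16*r^2

Apply the sum-of-cubes factorisation and cancel (3*g + 4*r).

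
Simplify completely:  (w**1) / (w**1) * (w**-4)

Quotient: 1
Multiply by (w**-4): add exponents.

w**(-4)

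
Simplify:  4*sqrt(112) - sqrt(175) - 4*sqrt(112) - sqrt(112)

-9*sqrt(7)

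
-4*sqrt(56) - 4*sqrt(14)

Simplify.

-12*sqrt(14)

4*sqrt(56) = 8*sqrt(14); 4*sqrt(14) = 4*sqrt(14)
Combine: (-8 - 4)·sqrt(14) = -12*sqrt(14)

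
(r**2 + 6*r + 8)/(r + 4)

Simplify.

Factor: r**2 + 6*r + 8 = (r + 2)*(r + 4)
Cancel the common factor (r + 4).

r + 2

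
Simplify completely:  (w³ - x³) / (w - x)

Factor as (a-b)(a^2+ab+b^2) with a=w, b=x.

w² + w*x + x²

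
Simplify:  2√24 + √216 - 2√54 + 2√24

8*√6

2√24 = 4*√6; √216 = 6*√6; 2√54 = 6*√6; 2√24 = 4*√6
Combine: (4 + 6 - 6 + 4)·√6 = 8*√6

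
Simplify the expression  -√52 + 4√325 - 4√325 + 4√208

14*√13

√52 = 2*√13; 4√325 = 20*√13; 4√325 = 20*√13; 4√208 = 16*√13
Combine: (-2 + 20 - 20 + 16)·√13 = 14*√13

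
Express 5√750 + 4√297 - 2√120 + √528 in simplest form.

16*√33 + 21*√30

5√750 = 25*√30; 4√297 = 12*√33; 2√120 = 4*√30; √528 = 4*√33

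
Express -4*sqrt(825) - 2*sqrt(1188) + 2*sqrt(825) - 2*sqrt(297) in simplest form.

-28*sqrt(33)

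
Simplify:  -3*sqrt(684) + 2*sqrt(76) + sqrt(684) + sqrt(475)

3*sqrt(684) = 18*sqrt(19); 2*sqrt(76) = 4*sqrt(19); sqrt(684) = 6*sqrt(19); sqrt(475) = 5*sqrt(19)
Combine: (-18 + 4 + 6 + 5)·sqrt(19) = -3*sqrt(19)

-3*sqrt(19)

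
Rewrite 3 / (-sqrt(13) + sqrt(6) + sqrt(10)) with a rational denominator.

(-3*sqrt(13) + 9*sqrt(10) + 17*sqrt(6) + 4*sqrt(195))/77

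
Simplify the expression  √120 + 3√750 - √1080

11*√30

√120 = 2*√30; 3√750 = 15*√30; √1080 = 6*√30
Combine: (2 + 15 - 6)·√30 = 11*√30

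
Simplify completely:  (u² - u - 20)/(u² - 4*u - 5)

(u + 4)/(u + 1)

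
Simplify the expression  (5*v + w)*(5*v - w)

(5*v)**2 - (w)**2 = 25*v**2 - w**2.

25*v**2 - w**2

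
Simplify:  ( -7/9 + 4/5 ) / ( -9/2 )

-2/405

Numerator: -7/9 + 4/5 = 1/45
Denominator: -9/2 = -9/2
Divide: (1/45) · (-2/9) = -2/405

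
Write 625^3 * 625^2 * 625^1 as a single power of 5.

5^24

625^3 = 5^12; 625^2 = 5^8; 625^1 = 5^4
Combine exponents: 5^24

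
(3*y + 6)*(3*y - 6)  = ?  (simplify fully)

9*y^2 - 36

Difference of squares with P = 3*y, Q = 6.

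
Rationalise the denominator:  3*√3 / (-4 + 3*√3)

(12*√3 + 27)/11

Multiply numerator and denominator by -3*√3 - 4.
Denominator becomes -11; numerator becomes -27 - 12*√3.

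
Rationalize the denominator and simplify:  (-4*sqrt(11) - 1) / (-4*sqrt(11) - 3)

Multiply numerator and denominator by -3 + 4*sqrt(11).
Denominator becomes -167; numerator becomes -173 + 8*sqrt(11).

(-8*sqrt(11) + 173)/167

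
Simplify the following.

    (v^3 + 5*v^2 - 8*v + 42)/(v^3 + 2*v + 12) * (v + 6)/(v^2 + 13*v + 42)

Factor: v^3 + 5*v^2 - 8*v + 42 = (v^2 - 2*v + 6)*(v + 7);  v^3 + 2*v + 12 = (v + 2)*(v^2 - 2*v + 6);  v^2 + 13*v + 42 = (v + 7)*(v + 6)
Cancel the common factors (v^2 - 2*v + 6), (v + 7), (v + 6).

1/(v + 2)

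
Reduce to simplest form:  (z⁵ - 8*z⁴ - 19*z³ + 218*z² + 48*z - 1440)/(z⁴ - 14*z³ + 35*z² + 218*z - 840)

Factor: z⁵ - 8*z⁴ - 19*z³ + 218*z² + 48*z - 1440 = (z + 4)·(z - 5)·(z + 3)·(z - 6)·(z - 4);  z⁴ - 14*z³ + 35*z² + 218*z - 840 = (z - 6)·(z + 4)·(z - 7)·(z - 5)
Cancel the common factors (z - 6), (z - 5), (z + 4).

(z² - z - 12)/(z - 7)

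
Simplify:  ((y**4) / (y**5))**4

y**(-4)

Inside the bracket: (y**-1)
Raise to the power 4: (y**-4)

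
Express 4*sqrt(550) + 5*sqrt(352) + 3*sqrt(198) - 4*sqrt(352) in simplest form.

33*sqrt(22)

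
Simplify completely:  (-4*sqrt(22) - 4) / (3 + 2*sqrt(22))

(-164 + 4*sqrt(22))/79

Multiply numerator and denominator by -2*sqrt(22) + 3.
Denominator becomes -79; numerator becomes -4*sqrt(22) + 164.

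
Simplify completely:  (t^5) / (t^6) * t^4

Quotient: (t^-1)
Multiply by t^4: add exponents.

t^3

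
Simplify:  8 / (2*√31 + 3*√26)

(-8*√31 + 12*√26)/55

Multiply numerator and denominator by -3*√26 + 2*√31.
Denominator becomes -110; numerator becomes -24*√26 + 16*√31.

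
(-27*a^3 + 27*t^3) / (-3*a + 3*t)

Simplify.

9*a^2 + 9*a*t + 9*t^2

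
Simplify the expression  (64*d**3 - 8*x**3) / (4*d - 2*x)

16*d**2 + 8*d*x + 4*x**2

Apply the difference-of-cubes factorisation and cancel (4*d - 2*x).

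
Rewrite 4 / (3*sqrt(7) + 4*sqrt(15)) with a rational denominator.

(-12*sqrt(7) + 16*sqrt(15))/177

Multiply numerator and denominator by -4*sqrt(15) + 3*sqrt(7).
Denominator becomes -177; numerator becomes -16*sqrt(15) + 12*sqrt(7).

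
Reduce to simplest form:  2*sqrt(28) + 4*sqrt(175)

2*sqrt(28) = 4*sqrt(7); 4*sqrt(175) = 20*sqrt(7)
Combine: (4 + 20)·sqrt(7) = 24*sqrt(7)

24*sqrt(7)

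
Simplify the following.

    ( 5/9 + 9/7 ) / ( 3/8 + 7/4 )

928/1071

Numerator: 5/9 + 9/7 = 116/63
Denominator: 3/8 + 7/4 = 17/8
Divide: (116/63) · (8/17) = 928/1071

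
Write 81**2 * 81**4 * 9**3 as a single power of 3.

81**2 = 3**8; 81**4 = 3**16; 9**3 = 3**6
Combine exponents: 3**30

3**30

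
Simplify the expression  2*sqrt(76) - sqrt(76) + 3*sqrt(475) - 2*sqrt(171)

2*sqrt(76) = 4*sqrt(19); sqrt(76) = 2*sqrt(19); 3*sqrt(475) = 15*sqrt(19); 2*sqrt(171) = 6*sqrt(19)
Combine: (4 - 2 + 15 - 6)·sqrt(19) = 11*sqrt(19)

11*sqrt(19)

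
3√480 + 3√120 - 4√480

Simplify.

3√480 = 12*√30; 3√120 = 6*√30; 4√480 = 16*√30
Combine: (12 + 6 - 16)·√30 = 2*√30

2*√30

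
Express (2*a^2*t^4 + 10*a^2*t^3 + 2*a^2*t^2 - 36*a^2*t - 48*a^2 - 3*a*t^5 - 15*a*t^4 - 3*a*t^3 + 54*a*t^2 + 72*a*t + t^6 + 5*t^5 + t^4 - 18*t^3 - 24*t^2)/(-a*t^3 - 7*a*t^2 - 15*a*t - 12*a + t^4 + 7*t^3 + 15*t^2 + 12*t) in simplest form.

Factor: 2*a^2*t^4 + 10*a^2*t^3 + 2*a^2*t^2 - 36*a^2*t - 48*a^2 - 3*a*t^5 - 15*a*t^4 - 3*a*t^3 + 54*a*t^2 + 72*a*t + t^6 + 5*t^5 + t^4 - 18*t^3 - 24*t^2 = (-a + t)*(t - 2)*(-2*a + t)*(t^2 + 3*t + 3)*(t + 4);  -a*t^3 - 7*a*t^2 - 15*a*t - 12*a + t^4 + 7*t^3 + 15*t^2 + 12*t = (-a + t)*(t + 4)*(t^2 + 3*t + 3)
Cancel the common factors (t^2 + 3*t + 3), (-a + t), (t + 4).

-2*a*t + 4*a + t^2 - 2*t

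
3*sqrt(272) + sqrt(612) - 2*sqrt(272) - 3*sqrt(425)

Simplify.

-5*sqrt(17)

3*sqrt(272) = 12*sqrt(17); sqrt(612) = 6*sqrt(17); 2*sqrt(272) = 8*sqrt(17); 3*sqrt(425) = 15*sqrt(17)
Combine: (12 + 6 - 8 - 15)·sqrt(17) = -5*sqrt(17)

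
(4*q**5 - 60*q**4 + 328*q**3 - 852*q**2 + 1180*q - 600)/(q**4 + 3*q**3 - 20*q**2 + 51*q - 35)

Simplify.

(4*q**2 - 44*q + 120)/(q + 7)

Factor: 4*q**5 - 60*q**4 + 328*q**3 - 852*q**2 + 1180*q - 600 = 4*(q - 6)*(q - 1)*(q**2 - 3*q + 5)*(q - 5);  q**4 + 3*q**3 - 20*q**2 + 51*q - 35 = (q + 7)*(q**2 - 3*q + 5)*(q - 1)
Cancel the common factors (q**2 - 3*q + 5), (q - 1).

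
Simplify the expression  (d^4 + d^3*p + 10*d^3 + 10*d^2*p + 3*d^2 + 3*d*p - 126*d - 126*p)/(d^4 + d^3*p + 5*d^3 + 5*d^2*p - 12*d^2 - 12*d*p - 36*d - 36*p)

(d + 7)/(d + 2)

Factor: d^4 + d^3*p + 10*d^3 + 10*d^2*p + 3*d^2 + 3*d*p - 126*d - 126*p = (d + 6)*(d + p)*(d + 7)*(d - 3);  d^4 + d^3*p + 5*d^3 + 5*d^2*p - 12*d^2 - 12*d*p - 36*d - 36*p = (d + 2)*(d + p)*(d - 3)*(d + 6)
Cancel the common factors (d + 6), (d - 3), (d + p).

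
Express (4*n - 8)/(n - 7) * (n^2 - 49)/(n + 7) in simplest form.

Factor: 4*n - 8 = 4*(n - 2);  n^2 - 49 = (n - 7)*(n + 7)
Cancel the common factors (n + 7), (n - 7).

4*n - 8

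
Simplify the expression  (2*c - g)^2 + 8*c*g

Expanding gives 4*c^2 + 4*c*g + g^2, a perfect square.

(2*c + g)^2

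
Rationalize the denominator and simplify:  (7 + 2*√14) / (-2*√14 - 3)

(-35 - 8*√14)/47

Multiply numerator and denominator by -3 + 2*√14.
Denominator becomes -47; numerator becomes 8*√14 + 35.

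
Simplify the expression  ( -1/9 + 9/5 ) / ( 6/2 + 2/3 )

76/165

Numerator: -1/9 + 9/5 = 76/45
Denominator: 6/2 + 2/3 = 11/3
Divide: (76/45) · (3/11) = 76/165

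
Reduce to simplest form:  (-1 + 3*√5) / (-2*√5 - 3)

Multiply numerator and denominator by -3 + 2*√5.
Denominator becomes -11; numerator becomes -11*√5 + 33.

-3 + √5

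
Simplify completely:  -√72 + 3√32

√72 = 6*√2; 3√32 = 12*√2
Combine: (-6 + 12)·√2 = 6*√2

6*√2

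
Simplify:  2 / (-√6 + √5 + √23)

Group as (√5 + √23) - √6; multiply by (√5 + √23) + √6, then rationalise the remaining surd.

(-12*√5 - √690 + 11*√6 + 6*√23)/6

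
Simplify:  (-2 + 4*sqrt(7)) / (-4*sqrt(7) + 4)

Multiply numerator and denominator by 4 + 4*sqrt(7).
Denominator becomes -96; numerator becomes 8*sqrt(7) + 104.

(-13 - sqrt(7))/12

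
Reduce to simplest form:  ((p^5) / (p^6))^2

Inside the bracket: (p^-1)
Raise to the power 2: (p^-2)

p^(-2)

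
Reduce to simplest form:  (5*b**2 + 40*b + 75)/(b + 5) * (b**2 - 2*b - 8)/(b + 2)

5*b**2 - 5*b - 60

Factor: 5*b**2 + 40*b + 75 = 5*(b + 5)*(b + 3);  b**2 - 2*b - 8 = (b + 2)*(b - 4)
Cancel the common factors (b + 5), (b + 2).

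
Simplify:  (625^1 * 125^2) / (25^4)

5^2

625^1 = 5^4; 125^2 = 5^6; 25^4 = 5^8
Combine exponents: 5^2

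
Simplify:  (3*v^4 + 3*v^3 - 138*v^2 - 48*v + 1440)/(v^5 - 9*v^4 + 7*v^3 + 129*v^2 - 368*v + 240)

(3*v + 18)/(v^2 - 4*v + 3)

Factor: 3*v^4 + 3*v^3 - 138*v^2 - 48*v + 1440 = 3*(v + 4)*(v - 4)*(v - 5)*(v + 6);  v^5 - 9*v^4 + 7*v^3 + 129*v^2 - 368*v + 240 = (v - 5)*(v - 3)*(v - 1)*(v - 4)*(v + 4)
Cancel the common factors (v - 5), (v - 4), (v + 4).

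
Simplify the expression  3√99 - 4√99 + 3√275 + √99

15*√11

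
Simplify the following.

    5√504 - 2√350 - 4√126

8*√14

5√504 = 30*√14; 2√350 = 10*√14; 4√126 = 12*√14
Combine: (30 - 10 - 12)·√14 = 8*√14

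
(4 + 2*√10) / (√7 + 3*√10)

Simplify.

Multiply numerator and denominator by -√7 + 3*√10.
Denominator becomes 83; numerator becomes -2*√70 - 4*√7 + 12*√10 + 60.

(-2*√70 - 4*√7 + 12*√10 + 60)/83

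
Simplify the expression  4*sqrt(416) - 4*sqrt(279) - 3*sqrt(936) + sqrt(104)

-12*sqrt(31)

4*sqrt(416) = 16*sqrt(26); 4*sqrt(279) = 12*sqrt(31); 3*sqrt(936) = 18*sqrt(26); sqrt(104) = 2*sqrt(26)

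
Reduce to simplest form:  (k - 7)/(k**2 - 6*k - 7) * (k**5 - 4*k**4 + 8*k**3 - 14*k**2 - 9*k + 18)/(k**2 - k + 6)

k**2 - 4*k + 3

Factor: k**2 - 6*k - 7 = (k + 1)*(k - 7);  k**5 - 4*k**4 + 8*k**3 - 14*k**2 - 9*k + 18 = (k + 1)*(k - 3)*(k**2 - k + 6)*(k - 1)
Cancel the common factors (k**2 - k + 6), (k + 1), (k - 7).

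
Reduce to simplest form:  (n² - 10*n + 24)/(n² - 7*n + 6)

(n - 4)/(n - 1)

Factor: n² - 10*n + 24 = (n - 4)·(n - 6);  n² - 7*n + 6 = (n - 1)·(n - 6)
Cancel the common factor (n - 6).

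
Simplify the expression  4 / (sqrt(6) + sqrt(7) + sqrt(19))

(-2*sqrt(798) - 6*sqrt(19) + 18*sqrt(7) + 20*sqrt(6))/33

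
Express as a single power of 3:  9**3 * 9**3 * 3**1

3**13

9**3 = 3**6; 9**3 = 3**6; 3**1 = 3**1
Combine exponents: 3**13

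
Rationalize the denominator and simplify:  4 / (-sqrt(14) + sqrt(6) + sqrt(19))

(-44*sqrt(14) + 4*sqrt(19) + 108*sqrt(6) + 16*sqrt(399))/335

Group as (sqrt(6) + sqrt(19)) - sqrt(14); multiply by (sqrt(6) + sqrt(19)) + sqrt(14), then rationalise the remaining surd.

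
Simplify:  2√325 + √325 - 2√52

11*√13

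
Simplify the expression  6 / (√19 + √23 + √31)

Group as (√19 + √31) + √23; multiply by (√19 + √31) - √23, then rationalise the remaining surd.

(-12*√13547 + 66*√31 + 162*√23 + 210*√19)/1627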